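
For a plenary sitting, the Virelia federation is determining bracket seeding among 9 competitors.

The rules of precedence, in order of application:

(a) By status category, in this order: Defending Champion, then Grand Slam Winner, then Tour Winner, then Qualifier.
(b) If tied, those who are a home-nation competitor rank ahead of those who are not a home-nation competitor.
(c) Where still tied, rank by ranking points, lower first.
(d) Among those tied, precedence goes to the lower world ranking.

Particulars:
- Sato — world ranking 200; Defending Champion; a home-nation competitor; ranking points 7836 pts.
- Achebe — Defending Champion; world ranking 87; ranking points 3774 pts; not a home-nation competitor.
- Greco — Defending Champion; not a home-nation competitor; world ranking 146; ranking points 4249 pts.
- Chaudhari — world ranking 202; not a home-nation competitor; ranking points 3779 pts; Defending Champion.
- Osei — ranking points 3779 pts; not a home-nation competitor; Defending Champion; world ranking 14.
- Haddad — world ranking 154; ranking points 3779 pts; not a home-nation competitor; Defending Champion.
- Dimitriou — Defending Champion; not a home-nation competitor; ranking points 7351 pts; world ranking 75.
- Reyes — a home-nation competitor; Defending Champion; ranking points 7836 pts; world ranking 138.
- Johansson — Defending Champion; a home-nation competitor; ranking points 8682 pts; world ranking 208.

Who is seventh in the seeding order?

By status category: Reyes, Sato, Johansson, Achebe, Osei, Haddad, Chaudhari, Greco and Dimitriou (Defending Champion).
Among Reyes, Sato, Johansson, Achebe, Osei, Haddad, Chaudhari, Greco and Dimitriou, a home-nation competitor before not a home-nation competitor: Reyes, Sato and Johansson (a home-nation competitor) before Achebe, Osei, Haddad, Chaudhari, Greco and Dimitriou (not a home-nation competitor).
Among Reyes, Sato and Johansson, by ranking points (lower first): Reyes and Sato (7836 pts) before Johansson (8682 pts).
Among Reyes and Sato, by world ranking (lower first): Reyes (138) before Sato (200).
Among Achebe, Osei, Haddad, Chaudhari, Greco and Dimitriou, by ranking points (lower first): Achebe (3774 pts) before Osei, Haddad and Chaudhari (3779 pts) before Greco (4249 pts) before Dimitriou (7351 pts).
Among Osei, Haddad and Chaudhari, by world ranking (lower first): Osei (14) before Haddad (154) before Chaudhari (202).
Order: Reyes, Sato, Johansson, Achebe, Osei, Haddad, Chaudhari, Greco, Dimitriou.

Chaudhari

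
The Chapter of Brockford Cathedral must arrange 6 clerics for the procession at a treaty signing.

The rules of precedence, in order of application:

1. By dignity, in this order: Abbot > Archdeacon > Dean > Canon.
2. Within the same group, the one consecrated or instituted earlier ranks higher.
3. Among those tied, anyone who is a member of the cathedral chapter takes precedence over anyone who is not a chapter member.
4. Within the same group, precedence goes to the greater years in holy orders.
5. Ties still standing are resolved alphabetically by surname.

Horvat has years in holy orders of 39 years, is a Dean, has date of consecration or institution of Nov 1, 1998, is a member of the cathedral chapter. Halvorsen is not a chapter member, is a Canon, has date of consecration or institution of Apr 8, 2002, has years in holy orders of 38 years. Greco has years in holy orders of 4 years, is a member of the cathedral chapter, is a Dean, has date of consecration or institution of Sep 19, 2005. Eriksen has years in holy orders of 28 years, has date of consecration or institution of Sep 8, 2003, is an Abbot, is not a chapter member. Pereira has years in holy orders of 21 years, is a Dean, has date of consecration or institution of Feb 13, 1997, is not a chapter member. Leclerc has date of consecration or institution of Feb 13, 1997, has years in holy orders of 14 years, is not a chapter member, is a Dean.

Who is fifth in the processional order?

By dignity: Eriksen (Abbot); then Pereira, Leclerc, Horvat and Greco (Dean); then Halvorsen (Canon).
Among Pereira, Leclerc, Horvat and Greco, by date of consecration or institution (earlier first): Pereira and Leclerc (Feb 13, 1997) before Horvat (Nov 1, 1998) before Greco (Sep 19, 2005).
Pereira and Leclerc are each not a chapter member, so the next rule applies.
Among Pereira and Leclerc, by years in holy orders (higher first): Pereira (21 years) before Leclerc (14 years).
Order: Eriksen, Pereira, Leclerc, Horvat, Greco, Halvorsen.

Greco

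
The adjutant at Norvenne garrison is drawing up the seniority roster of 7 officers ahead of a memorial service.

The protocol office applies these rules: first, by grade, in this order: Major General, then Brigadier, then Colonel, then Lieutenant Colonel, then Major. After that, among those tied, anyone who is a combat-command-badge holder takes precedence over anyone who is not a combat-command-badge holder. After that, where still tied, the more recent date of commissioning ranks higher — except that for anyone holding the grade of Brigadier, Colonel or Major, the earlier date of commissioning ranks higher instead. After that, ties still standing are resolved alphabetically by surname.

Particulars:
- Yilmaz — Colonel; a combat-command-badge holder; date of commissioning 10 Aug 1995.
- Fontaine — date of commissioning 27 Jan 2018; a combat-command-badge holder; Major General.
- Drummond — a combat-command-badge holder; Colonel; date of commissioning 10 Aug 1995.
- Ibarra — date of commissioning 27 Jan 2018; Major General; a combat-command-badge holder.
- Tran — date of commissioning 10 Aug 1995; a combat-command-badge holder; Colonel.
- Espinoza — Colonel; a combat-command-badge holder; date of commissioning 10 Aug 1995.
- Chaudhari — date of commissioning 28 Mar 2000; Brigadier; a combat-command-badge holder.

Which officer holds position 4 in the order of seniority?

Drummond

By grade: Fontaine and Ibarra (Major General); then Chaudhari (Brigadier); then Drummond, Espinoza, Tran and Yilmaz (Colonel).
Fontaine and Ibarra are each a combat-command-badge holder, so the next rule applies.
Fontaine and Ibarra both have date of commissioning 27 Jan 2018, so the next rule applies.
Among Fontaine and Ibarra, alphabetically by surname: Fontaine before Ibarra.
Drummond, Espinoza, Tran and Yilmaz are each a combat-command-badge holder, so the next rule applies.
Drummond, Espinoza, Tran and Yilmaz all have date of commissioning 10 Aug 1995, so the next rule applies.
Among Drummond, Espinoza, Tran and Yilmaz, alphabetically by surname: Drummond before Espinoza before Tran before Yilmaz.
Order: Fontaine, Ibarra, Chaudhari, Drummond, Espinoza, Tran, Yilmaz.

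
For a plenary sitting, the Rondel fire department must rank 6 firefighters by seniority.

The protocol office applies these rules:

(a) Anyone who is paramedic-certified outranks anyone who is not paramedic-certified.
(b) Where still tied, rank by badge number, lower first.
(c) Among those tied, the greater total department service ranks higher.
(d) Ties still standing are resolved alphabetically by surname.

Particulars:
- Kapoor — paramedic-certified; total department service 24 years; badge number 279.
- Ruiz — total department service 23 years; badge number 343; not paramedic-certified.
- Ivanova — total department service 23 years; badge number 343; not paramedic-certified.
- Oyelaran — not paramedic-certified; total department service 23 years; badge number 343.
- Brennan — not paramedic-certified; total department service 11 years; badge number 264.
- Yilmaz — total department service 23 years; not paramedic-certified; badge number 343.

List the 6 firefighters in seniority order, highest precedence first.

Kapoor, Brennan, Ivanova, Oyelaran, Ruiz, Yilmaz

By the first rule: Kapoor (paramedic-certified); then Brennan, Ivanova, Oyelaran, Ruiz and Yilmaz (each not paramedic-certified).
Among Brennan, Ivanova, Oyelaran, Ruiz and Yilmaz, by badge number (lower first): Brennan (264) before Ivanova, Oyelaran, Ruiz and Yilmaz (343).
Ivanova, Oyelaran, Ruiz and Yilmaz all have total department service 23 years, so the next rule applies.
Among Ivanova, Oyelaran, Ruiz and Yilmaz, alphabetically by surname: Ivanova before Oyelaran before Ruiz before Yilmaz.
Full order: Kapoor, Brennan, Ivanova, Oyelaran, Ruiz, Yilmaz.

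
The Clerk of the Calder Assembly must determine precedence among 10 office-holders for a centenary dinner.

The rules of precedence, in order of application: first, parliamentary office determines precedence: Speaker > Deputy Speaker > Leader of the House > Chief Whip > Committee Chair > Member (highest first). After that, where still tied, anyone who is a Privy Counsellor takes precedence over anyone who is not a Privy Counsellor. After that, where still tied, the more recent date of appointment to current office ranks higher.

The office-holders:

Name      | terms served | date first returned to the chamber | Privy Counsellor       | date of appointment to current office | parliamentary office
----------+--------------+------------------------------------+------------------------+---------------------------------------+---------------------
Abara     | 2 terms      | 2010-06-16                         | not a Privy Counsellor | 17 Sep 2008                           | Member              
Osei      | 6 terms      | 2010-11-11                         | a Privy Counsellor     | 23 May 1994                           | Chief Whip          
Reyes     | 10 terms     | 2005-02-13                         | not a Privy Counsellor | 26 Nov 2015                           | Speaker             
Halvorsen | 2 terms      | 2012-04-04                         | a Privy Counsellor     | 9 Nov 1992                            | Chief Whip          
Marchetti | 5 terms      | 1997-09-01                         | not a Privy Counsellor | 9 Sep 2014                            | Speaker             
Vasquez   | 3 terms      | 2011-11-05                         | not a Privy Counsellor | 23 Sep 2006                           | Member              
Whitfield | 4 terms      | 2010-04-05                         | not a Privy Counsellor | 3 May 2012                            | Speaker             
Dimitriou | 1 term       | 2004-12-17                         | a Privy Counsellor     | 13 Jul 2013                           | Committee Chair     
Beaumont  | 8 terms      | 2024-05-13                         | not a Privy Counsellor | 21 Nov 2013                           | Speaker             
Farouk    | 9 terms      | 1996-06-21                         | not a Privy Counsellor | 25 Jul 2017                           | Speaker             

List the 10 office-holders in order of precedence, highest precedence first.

Farouk, Reyes, Marchetti, Beaumont, Whitfield, Osei, Halvorsen, Dimitriou, Abara, Vasquez

By parliamentary office: Farouk, Reyes, Marchetti, Beaumont and Whitfield (Speaker); then Osei and Halvorsen (Chief Whip); then Dimitriou (Committee Chair); then Abara and Vasquez (Member).
Farouk, Reyes, Marchetti, Beaumont and Whitfield are each not a Privy Counsellor, so the next rule applies.
Among Farouk, Reyes, Marchetti, Beaumont and Whitfield, by date of appointment to current office (later first): Farouk (25 Jul 2017) before Reyes (26 Nov 2015) before Marchetti (9 Sep 2014) before Beaumont (21 Nov 2013) before Whitfield (3 May 2012).
Osei and Halvorsen are each a Privy Counsellor, so the next rule applies.
Among Osei and Halvorsen, by date of appointment to current office (later first): Osei (23 May 1994) before Halvorsen (9 Nov 1992).
Abara and Vasquez are each not a Privy Counsellor, so the next rule applies.
Among Abara and Vasquez, by date of appointment to current office (later first): Abara (17 Sep 2008) before Vasquez (23 Sep 2006).
Full order: Farouk, Reyes, Marchetti, Beaumont, Whitfield, Osei, Halvorsen, Dimitriou, Abara, Vasquez.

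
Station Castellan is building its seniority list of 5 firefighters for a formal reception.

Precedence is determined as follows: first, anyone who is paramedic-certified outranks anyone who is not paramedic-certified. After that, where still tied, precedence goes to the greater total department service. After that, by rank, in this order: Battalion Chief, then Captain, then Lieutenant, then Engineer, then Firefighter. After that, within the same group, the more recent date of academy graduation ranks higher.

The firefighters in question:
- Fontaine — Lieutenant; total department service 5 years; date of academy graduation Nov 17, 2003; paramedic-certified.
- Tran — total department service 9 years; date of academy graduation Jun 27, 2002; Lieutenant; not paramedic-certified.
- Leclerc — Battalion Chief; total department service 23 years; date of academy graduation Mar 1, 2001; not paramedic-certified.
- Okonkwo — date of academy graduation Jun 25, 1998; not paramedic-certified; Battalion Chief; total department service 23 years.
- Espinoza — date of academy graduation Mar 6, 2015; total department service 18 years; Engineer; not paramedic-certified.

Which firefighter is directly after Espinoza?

Tran

By the first rule: Fontaine (paramedic-certified); then Leclerc, Okonkwo, Espinoza and Tran (each not paramedic-certified).
Among Leclerc, Okonkwo, Espinoza and Tran, by total department service (higher first): Leclerc and Okonkwo (23 years) before Espinoza (18 years) before Tran (9 years).
Leclerc and Okonkwo are each Battalion Chief, so the next rule applies.
Among Leclerc and Okonkwo, by date of academy graduation (later first): Leclerc (Mar 1, 2001) before Okonkwo (Jun 25, 1998).
Order: Fontaine, Leclerc, Okonkwo, Espinoza, Tran.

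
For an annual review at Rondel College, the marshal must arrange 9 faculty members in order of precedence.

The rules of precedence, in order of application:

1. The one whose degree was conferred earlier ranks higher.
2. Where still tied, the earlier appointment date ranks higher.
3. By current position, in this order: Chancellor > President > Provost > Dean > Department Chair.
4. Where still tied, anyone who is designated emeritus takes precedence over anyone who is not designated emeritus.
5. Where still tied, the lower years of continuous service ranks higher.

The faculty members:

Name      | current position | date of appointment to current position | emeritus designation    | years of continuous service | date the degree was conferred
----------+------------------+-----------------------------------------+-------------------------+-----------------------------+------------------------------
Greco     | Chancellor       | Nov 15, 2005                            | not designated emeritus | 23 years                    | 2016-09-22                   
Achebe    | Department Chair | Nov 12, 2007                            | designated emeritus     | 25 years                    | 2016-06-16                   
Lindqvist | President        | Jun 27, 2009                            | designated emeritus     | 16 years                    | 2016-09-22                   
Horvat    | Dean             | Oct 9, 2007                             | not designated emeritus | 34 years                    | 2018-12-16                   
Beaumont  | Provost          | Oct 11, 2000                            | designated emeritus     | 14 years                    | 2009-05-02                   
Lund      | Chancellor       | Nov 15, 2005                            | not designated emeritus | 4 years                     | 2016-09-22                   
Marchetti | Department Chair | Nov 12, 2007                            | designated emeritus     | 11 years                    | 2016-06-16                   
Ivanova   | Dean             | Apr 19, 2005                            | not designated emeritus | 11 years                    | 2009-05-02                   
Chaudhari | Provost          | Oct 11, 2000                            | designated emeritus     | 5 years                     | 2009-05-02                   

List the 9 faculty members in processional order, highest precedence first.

Chaudhari, Beaumont, Ivanova, Marchetti, Achebe, Lund, Greco, Lindqvist, Horvat

By date the degree was conferred (earlier first): Chaudhari, Beaumont and Ivanova (each 2009-05-02); then Marchetti and Achebe (both 2016-06-16); then Lund, Greco and Lindqvist (each 2016-09-22); then Horvat (2018-12-16).
Among Chaudhari, Beaumont and Ivanova, by date of appointment to current position (earlier first): Chaudhari and Beaumont (Oct 11, 2000) before Ivanova (Apr 19, 2005).
Chaudhari and Beaumont are each Provost, so the next rule applies.
Chaudhari and Beaumont are each designated emeritus, so the next rule applies.
Among Chaudhari and Beaumont, by years of continuous service (lower first): Chaudhari (5 years) before Beaumont (14 years).
Marchetti and Achebe both have date of appointment to current position Nov 12, 2007, so the next rule applies.
Marchetti and Achebe are each Department Chair, so the next rule applies.
Marchetti and Achebe are each designated emeritus, so the next rule applies.
Among Marchetti and Achebe, by years of continuous service (lower first): Marchetti (11 years) before Achebe (25 years).
Among Lund, Greco and Lindqvist, by date of appointment to current position (earlier first): Lund and Greco (Nov 15, 2005) before Lindqvist (Jun 27, 2009).
Lund and Greco are each Chancellor, so the next rule applies.
Lund and Greco are each not designated emeritus, so the next rule applies.
Among Lund and Greco, by years of continuous service (lower first): Lund (4 years) before Greco (23 years).
Full order: Chaudhari, Beaumont, Ivanova, Marchetti, Achebe, Lund, Greco, Lindqvist, Horvat.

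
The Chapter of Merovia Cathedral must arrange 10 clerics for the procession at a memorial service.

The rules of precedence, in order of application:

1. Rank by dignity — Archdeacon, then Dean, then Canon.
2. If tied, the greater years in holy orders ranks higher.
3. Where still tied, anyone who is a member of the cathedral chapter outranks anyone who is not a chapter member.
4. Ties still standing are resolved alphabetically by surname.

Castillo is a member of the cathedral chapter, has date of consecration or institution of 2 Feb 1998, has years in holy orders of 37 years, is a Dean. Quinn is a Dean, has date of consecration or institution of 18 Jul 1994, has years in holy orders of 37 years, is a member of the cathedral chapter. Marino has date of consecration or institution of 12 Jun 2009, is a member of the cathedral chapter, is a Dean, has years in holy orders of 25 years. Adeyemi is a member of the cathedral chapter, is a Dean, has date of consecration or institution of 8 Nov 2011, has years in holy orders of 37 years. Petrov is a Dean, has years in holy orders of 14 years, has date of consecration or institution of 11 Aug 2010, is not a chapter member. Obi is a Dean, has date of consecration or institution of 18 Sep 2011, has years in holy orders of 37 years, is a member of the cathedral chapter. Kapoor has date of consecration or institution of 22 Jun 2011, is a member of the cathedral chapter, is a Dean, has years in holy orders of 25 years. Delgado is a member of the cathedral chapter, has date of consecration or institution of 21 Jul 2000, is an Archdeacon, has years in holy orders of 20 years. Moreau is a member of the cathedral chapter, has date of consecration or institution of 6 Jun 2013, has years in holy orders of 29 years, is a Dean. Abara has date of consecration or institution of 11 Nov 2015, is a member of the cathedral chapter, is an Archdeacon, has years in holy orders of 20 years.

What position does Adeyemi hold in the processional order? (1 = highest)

By dignity: Abara and Delgado (Archdeacon); then Adeyemi, Castillo, Obi, Quinn, Moreau, Kapoor, Marino and Petrov (Dean).
Abara and Delgado both have years in holy orders 20 years, so the next rule applies.
Abara and Delgado are each a member of the cathedral chapter, so the next rule applies.
Among Abara and Delgado, alphabetically by surname: Abara before Delgado.
Among Adeyemi, Castillo, Obi, Quinn, Moreau, Kapoor, Marino and Petrov, by years in holy orders (higher first): Adeyemi, Castillo, Obi and Quinn (37 years) before Moreau (29 years) before Kapoor and Marino (25 years) before Petrov (14 years).
Adeyemi, Castillo, Obi and Quinn are each a member of the cathedral chapter, so the next rule applies.
Among Adeyemi, Castillo, Obi and Quinn, alphabetically by surname: Adeyemi before Castillo before Obi before Quinn.
Kapoor and Marino are each a member of the cathedral chapter, so the next rule applies.
Among Kapoor and Marino, alphabetically by surname: Kapoor before Marino.
Order: Abara, Delgado, Adeyemi, Castillo, Obi, Quinn, Moreau, Kapoor, Marino, Petrov. So position 3.

3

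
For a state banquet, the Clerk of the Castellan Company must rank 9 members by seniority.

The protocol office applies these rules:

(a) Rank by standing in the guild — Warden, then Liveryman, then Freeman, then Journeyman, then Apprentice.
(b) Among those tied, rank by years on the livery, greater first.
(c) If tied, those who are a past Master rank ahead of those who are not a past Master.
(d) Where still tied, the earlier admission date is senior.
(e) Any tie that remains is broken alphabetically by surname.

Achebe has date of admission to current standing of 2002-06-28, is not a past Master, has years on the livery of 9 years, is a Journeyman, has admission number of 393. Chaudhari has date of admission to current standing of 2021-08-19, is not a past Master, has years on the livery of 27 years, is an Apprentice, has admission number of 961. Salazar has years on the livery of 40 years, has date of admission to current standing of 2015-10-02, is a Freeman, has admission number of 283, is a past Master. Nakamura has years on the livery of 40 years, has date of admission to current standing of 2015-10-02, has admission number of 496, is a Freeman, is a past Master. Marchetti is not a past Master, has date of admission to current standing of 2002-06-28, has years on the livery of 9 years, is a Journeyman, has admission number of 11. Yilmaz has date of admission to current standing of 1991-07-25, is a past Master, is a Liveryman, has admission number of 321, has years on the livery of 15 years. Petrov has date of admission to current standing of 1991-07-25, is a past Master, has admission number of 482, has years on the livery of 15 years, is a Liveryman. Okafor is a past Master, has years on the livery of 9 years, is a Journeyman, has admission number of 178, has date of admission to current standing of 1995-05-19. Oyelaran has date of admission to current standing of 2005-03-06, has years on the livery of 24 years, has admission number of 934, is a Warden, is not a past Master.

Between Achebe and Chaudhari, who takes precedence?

By standing in the guild: Oyelaran (Warden); then Petrov and Yilmaz (Liveryman); then Nakamura and Salazar (Freeman); then Okafor, Achebe and Marchetti (Journeyman); then Chaudhari (Apprentice).
Petrov and Yilmaz both have years on the livery 15 years, so the next rule applies.
Petrov and Yilmaz are each a past Master, so the next rule applies.
Petrov and Yilmaz both have date of admission to current standing 1991-07-25, so the next rule applies.
Among Petrov and Yilmaz, alphabetically by surname: Petrov before Yilmaz.
Nakamura and Salazar both have years on the livery 40 years, so the next rule applies.
Nakamura and Salazar are each a past Master, so the next rule applies.
Nakamura and Salazar both have date of admission to current standing 2015-10-02, so the next rule applies.
Among Nakamura and Salazar, alphabetically by surname: Nakamura before Salazar.
Okafor, Achebe and Marchetti all have years on the livery 9 years, so the next rule applies.
Among Okafor, Achebe and Marchetti, a past Master before not a past Master: Okafor (a past Master) before Achebe and Marchetti (not a past Master).
Achebe and Marchetti both have date of admission to current standing 2002-06-28, so the next rule applies.
Among Achebe and Marchetti, alphabetically by surname: Achebe before Marchetti.
So Achebe takes precedence.

Achebe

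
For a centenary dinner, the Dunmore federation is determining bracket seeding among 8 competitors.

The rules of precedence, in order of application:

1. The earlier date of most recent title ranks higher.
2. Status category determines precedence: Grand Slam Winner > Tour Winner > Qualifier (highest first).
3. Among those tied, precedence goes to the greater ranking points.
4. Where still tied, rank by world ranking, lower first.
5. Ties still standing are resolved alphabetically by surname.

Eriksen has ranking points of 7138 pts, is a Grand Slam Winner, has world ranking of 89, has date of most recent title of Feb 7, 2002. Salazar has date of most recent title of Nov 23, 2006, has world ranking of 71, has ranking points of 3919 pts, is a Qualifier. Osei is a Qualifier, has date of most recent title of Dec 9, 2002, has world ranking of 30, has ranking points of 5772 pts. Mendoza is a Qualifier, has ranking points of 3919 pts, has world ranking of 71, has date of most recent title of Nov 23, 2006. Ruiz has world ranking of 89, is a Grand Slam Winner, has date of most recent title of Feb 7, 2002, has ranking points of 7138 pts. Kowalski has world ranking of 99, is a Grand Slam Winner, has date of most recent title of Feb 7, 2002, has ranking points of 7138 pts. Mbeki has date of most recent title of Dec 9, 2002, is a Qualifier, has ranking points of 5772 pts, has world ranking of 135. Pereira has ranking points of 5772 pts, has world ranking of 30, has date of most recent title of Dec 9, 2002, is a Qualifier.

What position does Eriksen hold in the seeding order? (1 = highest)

1

By date of most recent title (earlier first): Eriksen, Ruiz and Kowalski (each Feb 7, 2002); then Osei, Pereira and Mbeki (each Dec 9, 2002); then Mendoza and Salazar (both Nov 23, 2006).
Eriksen, Ruiz and Kowalski are each Grand Slam Winner, so the next rule applies.
Eriksen, Ruiz and Kowalski all have ranking points 7138 pts, so the next rule applies.
Among Eriksen, Ruiz and Kowalski, by world ranking (lower first): Eriksen and Ruiz (89) before Kowalski (99).
Among Eriksen and Ruiz, alphabetically by surname: Eriksen before Ruiz.
Osei, Pereira and Mbeki are each Qualifier, so the next rule applies.
Osei, Pereira and Mbeki all have ranking points 5772 pts, so the next rule applies.
Among Osei, Pereira and Mbeki, by world ranking (lower first): Osei and Pereira (30) before Mbeki (135).
Among Osei and Pereira, alphabetically by surname: Osei before Pereira.
Mendoza and Salazar are each Qualifier, so the next rule applies.
Mendoza and Salazar both have ranking points 3919 pts, so the next rule applies.
Mendoza and Salazar both have world ranking 71, so the next rule applies.
Among Mendoza and Salazar, alphabetically by surname: Mendoza before Salazar.
Order: Eriksen, Ruiz, Kowalski, Osei, Pereira, Mbeki, Mendoza, Salazar. So position 1.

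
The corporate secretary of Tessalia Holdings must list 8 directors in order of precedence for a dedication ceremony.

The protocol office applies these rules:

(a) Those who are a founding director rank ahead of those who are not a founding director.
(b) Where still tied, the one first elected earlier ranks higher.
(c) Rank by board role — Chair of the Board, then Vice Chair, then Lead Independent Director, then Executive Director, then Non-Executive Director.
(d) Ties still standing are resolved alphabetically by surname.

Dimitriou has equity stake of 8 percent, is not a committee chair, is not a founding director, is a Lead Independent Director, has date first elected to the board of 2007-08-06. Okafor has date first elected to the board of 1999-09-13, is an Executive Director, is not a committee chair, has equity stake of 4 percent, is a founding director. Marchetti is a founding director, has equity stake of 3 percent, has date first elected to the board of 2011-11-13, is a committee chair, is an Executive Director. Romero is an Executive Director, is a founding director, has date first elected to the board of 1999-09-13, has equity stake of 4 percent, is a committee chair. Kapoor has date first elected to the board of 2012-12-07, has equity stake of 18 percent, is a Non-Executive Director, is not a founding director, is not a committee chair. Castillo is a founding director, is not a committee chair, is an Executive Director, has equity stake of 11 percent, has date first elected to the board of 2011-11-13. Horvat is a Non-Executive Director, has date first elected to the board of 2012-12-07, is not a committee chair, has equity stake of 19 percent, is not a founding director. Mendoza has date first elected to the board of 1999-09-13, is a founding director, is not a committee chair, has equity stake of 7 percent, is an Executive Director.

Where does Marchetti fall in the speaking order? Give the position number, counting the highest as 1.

5

By the first rule: Mendoza, Okafor, Romero, Castillo and Marchetti (each a founding director); then Dimitriou, Horvat and Kapoor (each not a founding director).
Among Mendoza, Okafor, Romero, Castillo and Marchetti, by date first elected to the board (earlier first): Mendoza, Okafor and Romero (1999-09-13) before Castillo and Marchetti (2011-11-13).
Mendoza, Okafor and Romero are each Executive Director, so the next rule applies.
Among Mendoza, Okafor and Romero, alphabetically by surname: Mendoza before Okafor before Romero.
Castillo and Marchetti are each Executive Director, so the next rule applies.
Among Castillo and Marchetti, alphabetically by surname: Castillo before Marchetti.
Among Dimitriou, Horvat and Kapoor, by date first elected to the board (earlier first): Dimitriou (2007-08-06) before Horvat and Kapoor (2012-12-07).
Horvat and Kapoor are each Non-Executive Director, so the next rule applies.
Among Horvat and Kapoor, alphabetically by surname: Horvat before Kapoor.
Order: Mendoza, Okafor, Romero, Castillo, Marchetti, Dimitriou, Horvat, Kapoor. So position 5.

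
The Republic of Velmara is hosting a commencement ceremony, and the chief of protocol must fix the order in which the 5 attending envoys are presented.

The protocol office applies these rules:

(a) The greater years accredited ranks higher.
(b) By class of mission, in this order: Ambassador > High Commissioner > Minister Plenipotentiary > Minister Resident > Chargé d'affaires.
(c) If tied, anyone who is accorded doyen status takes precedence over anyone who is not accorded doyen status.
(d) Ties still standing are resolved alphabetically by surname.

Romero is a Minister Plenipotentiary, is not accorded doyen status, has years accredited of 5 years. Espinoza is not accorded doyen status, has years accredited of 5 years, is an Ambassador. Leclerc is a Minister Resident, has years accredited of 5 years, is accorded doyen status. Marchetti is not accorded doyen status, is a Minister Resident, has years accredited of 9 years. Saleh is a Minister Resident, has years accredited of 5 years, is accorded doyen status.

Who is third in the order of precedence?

By years accredited (higher first): Marchetti (9 years); then Espinoza, Romero, Leclerc and Saleh (each 5 years).
Among Espinoza, Romero, Leclerc and Saleh, by class of mission: Espinoza (Ambassador) before Romero (Minister Plenipotentiary) before Leclerc and Saleh (Minister Resident).
Leclerc and Saleh are each accorded doyen status, so the next rule applies.
Among Leclerc and Saleh, alphabetically by surname: Leclerc before Saleh.
Order: Marchetti, Espinoza, Romero, Leclerc, Saleh.

Romero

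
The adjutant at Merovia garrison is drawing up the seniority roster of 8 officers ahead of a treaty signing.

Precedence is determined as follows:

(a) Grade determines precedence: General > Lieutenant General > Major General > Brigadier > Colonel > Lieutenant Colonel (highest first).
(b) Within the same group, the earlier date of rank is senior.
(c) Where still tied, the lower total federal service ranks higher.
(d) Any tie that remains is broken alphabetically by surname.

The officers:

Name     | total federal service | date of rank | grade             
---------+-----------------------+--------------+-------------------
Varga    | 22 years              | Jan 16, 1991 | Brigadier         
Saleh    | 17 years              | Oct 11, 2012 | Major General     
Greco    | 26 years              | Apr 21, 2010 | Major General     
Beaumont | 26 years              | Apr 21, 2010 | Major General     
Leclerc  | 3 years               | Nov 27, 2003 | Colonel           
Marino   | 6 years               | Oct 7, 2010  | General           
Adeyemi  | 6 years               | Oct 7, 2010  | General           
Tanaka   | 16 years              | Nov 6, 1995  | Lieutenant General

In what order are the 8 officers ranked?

Adeyemi, Marino, Tanaka, Beaumont, Greco, Saleh, Varga, Leclerc

By grade: Adeyemi and Marino (General); then Tanaka (Lieutenant General); then Beaumont, Greco and Saleh (Major General); then Varga (Brigadier); then Leclerc (Colonel).
Adeyemi and Marino both have date of rank Oct 7, 2010, so the next rule applies.
Adeyemi and Marino both have total federal service 6 years, so the next rule applies.
Among Adeyemi and Marino, alphabetically by surname: Adeyemi before Marino.
Among Beaumont, Greco and Saleh, by date of rank (earlier first): Beaumont and Greco (Apr 21, 2010) before Saleh (Oct 11, 2012).
Beaumont and Greco both have total federal service 26 years, so the next rule applies.
Among Beaumont and Greco, alphabetically by surname: Beaumont before Greco.
Full order: Adeyemi, Marino, Tanaka, Beaumont, Greco, Saleh, Varga, Leclerc.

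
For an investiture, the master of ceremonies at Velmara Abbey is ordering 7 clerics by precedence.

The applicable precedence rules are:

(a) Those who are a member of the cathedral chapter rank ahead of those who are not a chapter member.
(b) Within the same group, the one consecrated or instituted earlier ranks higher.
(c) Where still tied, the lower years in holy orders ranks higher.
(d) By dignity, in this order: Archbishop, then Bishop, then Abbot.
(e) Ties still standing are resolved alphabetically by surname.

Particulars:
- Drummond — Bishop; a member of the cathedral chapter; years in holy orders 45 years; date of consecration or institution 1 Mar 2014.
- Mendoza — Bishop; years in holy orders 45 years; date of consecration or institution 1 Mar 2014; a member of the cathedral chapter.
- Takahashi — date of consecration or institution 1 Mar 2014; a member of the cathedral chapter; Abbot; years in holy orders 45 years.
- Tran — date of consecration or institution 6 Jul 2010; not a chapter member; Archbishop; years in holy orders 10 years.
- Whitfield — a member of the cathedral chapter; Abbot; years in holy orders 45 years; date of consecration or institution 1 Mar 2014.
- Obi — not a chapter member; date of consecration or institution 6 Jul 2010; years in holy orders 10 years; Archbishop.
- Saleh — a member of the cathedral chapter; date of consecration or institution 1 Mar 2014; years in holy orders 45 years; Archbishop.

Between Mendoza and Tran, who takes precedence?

Mendoza

By the first rule: Saleh, Drummond, Mendoza, Takahashi and Whitfield (each a member of the cathedral chapter); then Obi and Tran (both not a chapter member).
Saleh, Drummond, Mendoza, Takahashi and Whitfield all have date of consecration or institution 1 Mar 2014, so the next rule applies.
Saleh, Drummond, Mendoza, Takahashi and Whitfield all have years in holy orders 45 years, so the next rule applies.
Among Saleh, Drummond, Mendoza, Takahashi and Whitfield, by dignity: Saleh (Archbishop) before Drummond and Mendoza (Bishop) before Takahashi and Whitfield (Abbot).
Among Drummond and Mendoza, alphabetically by surname: Drummond before Mendoza.
Among Takahashi and Whitfield, alphabetically by surname: Takahashi before Whitfield.
Obi and Tran both have date of consecration or institution 6 Jul 2010, so the next rule applies.
Obi and Tran both have years in holy orders 10 years, so the next rule applies.
Obi and Tran are each Archbishop, so the next rule applies.
Among Obi and Tran, alphabetically by surname: Obi before Tran.
So Mendoza takes precedence.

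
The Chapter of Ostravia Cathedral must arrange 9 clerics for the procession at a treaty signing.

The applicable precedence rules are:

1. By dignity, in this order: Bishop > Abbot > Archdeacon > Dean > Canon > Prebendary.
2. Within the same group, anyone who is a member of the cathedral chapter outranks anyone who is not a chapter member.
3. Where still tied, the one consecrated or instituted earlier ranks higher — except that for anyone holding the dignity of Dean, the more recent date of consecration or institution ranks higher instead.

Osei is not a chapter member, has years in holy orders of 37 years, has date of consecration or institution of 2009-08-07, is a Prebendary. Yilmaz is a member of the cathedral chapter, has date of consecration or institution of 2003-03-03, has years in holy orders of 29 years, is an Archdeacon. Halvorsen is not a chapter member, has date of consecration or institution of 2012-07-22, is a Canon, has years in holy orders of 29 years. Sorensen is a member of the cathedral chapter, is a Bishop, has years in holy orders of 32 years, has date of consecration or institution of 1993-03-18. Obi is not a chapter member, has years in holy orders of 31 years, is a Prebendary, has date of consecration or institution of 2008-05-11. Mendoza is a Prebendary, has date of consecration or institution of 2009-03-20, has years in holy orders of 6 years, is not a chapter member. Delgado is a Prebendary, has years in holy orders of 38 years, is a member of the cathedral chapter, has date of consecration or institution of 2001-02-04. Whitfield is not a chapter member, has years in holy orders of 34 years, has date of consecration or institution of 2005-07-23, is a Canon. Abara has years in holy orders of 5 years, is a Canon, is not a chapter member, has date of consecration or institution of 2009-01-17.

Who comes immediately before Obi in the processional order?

Delgado

By dignity: Sorensen (Bishop); then Yilmaz (Archdeacon); then Whitfield, Abara and Halvorsen (Canon); then Delgado, Obi, Mendoza and Osei (Prebendary).
Whitfield, Abara and Halvorsen are each not a chapter member, so the next rule applies.
Among Whitfield, Abara and Halvorsen, by date of consecration or institution (earlier first): Whitfield (2005-07-23) before Abara (2009-01-17) before Halvorsen (2012-07-22).
Among Delgado, Obi, Mendoza and Osei, a member of the cathedral chapter before not a chapter member: Delgado (a member of the cathedral chapter) before Obi, Mendoza and Osei (not a chapter member).
Among Obi, Mendoza and Osei, by date of consecration or institution (earlier first): Obi (2008-05-11) before Mendoza (2009-03-20) before Osei (2009-08-07).
Order: Sorensen, Yilmaz, Whitfield, Abara, Halvorsen, Delgado, Obi, Mendoza, Osei.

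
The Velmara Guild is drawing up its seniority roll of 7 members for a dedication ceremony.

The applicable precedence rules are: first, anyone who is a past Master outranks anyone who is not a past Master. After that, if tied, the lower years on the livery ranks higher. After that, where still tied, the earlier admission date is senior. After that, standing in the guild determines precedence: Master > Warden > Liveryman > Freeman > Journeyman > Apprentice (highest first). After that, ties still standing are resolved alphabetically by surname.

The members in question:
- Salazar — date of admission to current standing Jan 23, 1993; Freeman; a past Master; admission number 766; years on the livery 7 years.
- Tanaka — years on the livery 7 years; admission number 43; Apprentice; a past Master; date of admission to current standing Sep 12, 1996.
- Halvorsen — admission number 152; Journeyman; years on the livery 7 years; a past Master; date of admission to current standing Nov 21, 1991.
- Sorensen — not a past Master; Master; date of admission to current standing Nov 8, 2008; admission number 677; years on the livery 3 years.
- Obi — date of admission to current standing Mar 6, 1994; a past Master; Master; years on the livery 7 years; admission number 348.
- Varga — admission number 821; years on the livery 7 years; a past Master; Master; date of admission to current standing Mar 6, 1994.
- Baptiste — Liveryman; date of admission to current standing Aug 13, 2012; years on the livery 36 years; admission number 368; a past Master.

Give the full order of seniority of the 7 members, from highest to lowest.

Halvorsen, Salazar, Obi, Varga, Tanaka, Baptiste, Sorensen

By the first rule: Halvorsen, Salazar, Obi, Varga, Tanaka and Baptiste (each a past Master); then Sorensen (not a past Master).
Among Halvorsen, Salazar, Obi, Varga, Tanaka and Baptiste, by years on the livery (lower first): Halvorsen, Salazar, Obi, Varga and Tanaka (7 years) before Baptiste (36 years).
Among Halvorsen, Salazar, Obi, Varga and Tanaka, by date of admission to current standing (earlier first): Halvorsen (Nov 21, 1991) before Salazar (Jan 23, 1993) before Obi and Varga (Mar 6, 1994) before Tanaka (Sep 12, 1996).
Obi and Varga are each Master, so the next rule applies.
Among Obi and Varga, alphabetically by surname: Obi before Varga.
Full order: Halvorsen, Salazar, Obi, Varga, Tanaka, Baptiste, Sorensen.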